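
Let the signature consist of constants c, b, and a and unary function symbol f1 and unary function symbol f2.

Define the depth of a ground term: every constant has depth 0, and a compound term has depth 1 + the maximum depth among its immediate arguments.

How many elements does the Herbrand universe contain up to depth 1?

Write N_k for the number of ground terms of depth ≤ k. A term of depth ≤ k is either a constant or a function symbol applied to arguments of depth ≤ k−1, so N_k = 3 + N_{k-1} + N_{k-1}.
N_0 = 3
N_1 = 3 + 3 + 3 = 9
Explicitly: c, b, a, f1(c), f1(b), f1(a), f2(c), f2(b), f2(a).

9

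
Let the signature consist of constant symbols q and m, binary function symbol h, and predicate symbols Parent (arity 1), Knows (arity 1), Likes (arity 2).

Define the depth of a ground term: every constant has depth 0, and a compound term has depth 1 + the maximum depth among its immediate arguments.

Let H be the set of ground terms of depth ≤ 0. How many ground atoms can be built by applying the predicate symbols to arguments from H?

8

First count ground terms of depth ≤ 0.
Write N_k for the number of ground terms of depth ≤ k. A term of depth ≤ k is either a constant or a function symbol applied to arguments of depth ≤ k−1, so N_k = 2 + N_{k-1}^2.
N_0 = 2
Explicitly: q, m.
So |H| = 2.
Each predicate of arity r yields |H|^r ground atoms (one per choice of an r-tuple from H):
  Parent: 2;  Knows: 2;  Likes: 2^2 = 4
Total ground atoms: 2 + 2 + 4 = 8.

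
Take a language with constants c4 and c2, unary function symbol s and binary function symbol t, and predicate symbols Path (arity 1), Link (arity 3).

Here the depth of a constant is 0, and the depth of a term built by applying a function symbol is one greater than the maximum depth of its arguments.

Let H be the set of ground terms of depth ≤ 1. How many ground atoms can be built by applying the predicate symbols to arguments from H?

520

First count ground terms of depth ≤ 1.
Write N_k for the number of ground terms of depth ≤ k. A term of depth ≤ k is either a constant or a function symbol applied to arguments of depth ≤ k−1, so N_k = 2 + N_{k-1} + N_{k-1}^2.
N_0 = 2
N_1 = 2 + 2 + 2^2 = 8
So |H| = 8.
A ground atom is a predicate applied to a tuple of terms from H, so the count is the sum over predicates of |H|^arity:
  Path: 8;  Link: 8^3 = 512
Total ground atoms: 8 + 512 = 520.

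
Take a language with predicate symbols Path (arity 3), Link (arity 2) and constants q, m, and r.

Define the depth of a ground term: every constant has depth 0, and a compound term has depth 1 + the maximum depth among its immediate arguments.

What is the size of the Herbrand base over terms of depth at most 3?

36

First count ground terms of depth ≤ 3.
With no function symbols every ground term is a constant, so there are exactly 3 ground terms at every depth bound.
N_0 = 3
N_1 = 3
N_2 = 3
N_3 = 3
So |H| = 3.
Ground atoms are formed by filling each argument slot of a predicate with a term from H, so an r-ary predicate gives |H|^r atoms:
  Path: 3^3 = 27;  Link: 3^2 = 9
Total ground atoms: 27 + 9 = 36.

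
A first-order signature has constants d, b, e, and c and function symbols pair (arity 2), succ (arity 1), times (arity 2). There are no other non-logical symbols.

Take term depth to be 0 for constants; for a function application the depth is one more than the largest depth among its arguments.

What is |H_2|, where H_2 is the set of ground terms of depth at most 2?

Let N_k = |{terms of depth ≤ k}|. Then N_0 = 4 and N_k = 4 + N_{k-1}^2 + N_{k-1} + N_{k-1}^2 for k ≥ 1 (one summand per function symbol, arity giving the exponent).
N_0 = 4
N_1 = 4 + 4^2 + 4 + 4^2 = 40
N_2 = 4 + 40^2 + 40 + 40^2 = 3244

3244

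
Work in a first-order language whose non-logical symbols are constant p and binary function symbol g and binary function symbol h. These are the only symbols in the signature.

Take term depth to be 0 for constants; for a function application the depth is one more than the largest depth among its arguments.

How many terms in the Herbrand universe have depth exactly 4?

1044736

Let N_k = |{terms of depth ≤ k}|. Then N_0 = 1 and N_k = 1 + N_{k-1}^2 + N_{k-1}^2 for k ≥ 1 (one summand per function symbol, arity giving the exponent).
N_0 = 1
N_1 = 1 + 1^2 + 1^2 = 3
N_2 = 1 + 3^2 + 3^2 = 19
N_3 = 1 + 19^2 + 19^2 = 723
N_4 = 1 + 723^2 + 723^2 = 1045459
Terms of depth exactly 4: N_4 − N_3 = 1045459 − 723 = 1044736.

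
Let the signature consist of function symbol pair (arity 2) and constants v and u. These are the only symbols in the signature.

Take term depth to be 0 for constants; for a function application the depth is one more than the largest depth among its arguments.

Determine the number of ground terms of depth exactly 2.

Count level by level. With function symbols pair/2, the terms of depth ≤ k are the 2 constants together with each function applied to depth-≤(k−1) tuples, so N_k = 2 + N_{k-1}^2.
N_0 = 2
N_1 = 2 + 2^2 = 6
N_2 = 2 + 6^2 = 38
Terms of depth exactly 2: N_2 − N_1 = 38 − 6 = 32.

32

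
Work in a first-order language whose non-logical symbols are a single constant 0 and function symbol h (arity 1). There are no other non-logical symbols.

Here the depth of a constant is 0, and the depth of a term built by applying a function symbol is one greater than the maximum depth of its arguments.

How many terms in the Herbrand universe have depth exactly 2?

Count level by level. With function symbols h/1, the terms of depth ≤ k are the 1 constant together with each function applied to depth-≤(k−1) tuples, so N_k = 1 + N_{k-1}.
N_0 = 1
N_1 = 1 + 1 = 2
N_2 = 1 + 2 = 3
Terms of depth exactly 2: N_2 − N_1 = 3 − 2 = 1.

1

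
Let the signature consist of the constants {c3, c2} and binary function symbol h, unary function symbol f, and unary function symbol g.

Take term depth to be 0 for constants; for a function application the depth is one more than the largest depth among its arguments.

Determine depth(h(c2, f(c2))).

2

depth(f(c2)) = 1 + depth(c2) = 1 + 0 = 1
depth(h(c2, f(c2))) = 1 + max(0, 1) = 2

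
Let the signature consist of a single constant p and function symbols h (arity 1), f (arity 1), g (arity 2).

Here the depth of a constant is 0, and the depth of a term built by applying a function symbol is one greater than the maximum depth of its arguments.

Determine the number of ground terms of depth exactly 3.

Write N_k for the number of ground terms of depth ≤ k. A term of depth ≤ k is either a constant or a function symbol applied to arguments of depth ≤ k−1, so N_k = 1 + N_{k-1} + N_{k-1} + N_{k-1}^2.
N_0 = 1
N_1 = 1 + 1 + 1 + 1^2 = 4
N_2 = 1 + 4 + 4 + 4^2 = 25
N_3 = 1 + 25 + 25 + 25^2 = 676
Terms of depth exactly 3: N_3 − N_2 = 676 − 25 = 651.

651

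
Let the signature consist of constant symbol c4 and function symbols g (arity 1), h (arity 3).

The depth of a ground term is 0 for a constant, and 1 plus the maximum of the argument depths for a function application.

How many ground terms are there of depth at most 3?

29823

Let N_k = |{terms of depth ≤ k}|. Then N_0 = 1 and N_k = 1 + N_{k-1} + N_{k-1}^3 for k ≥ 1 (one summand per function symbol, arity giving the exponent).
N_0 = 1
N_1 = 1 + 1 + 1^3 = 3
N_2 = 1 + 3 + 3^3 = 31
N_3 = 1 + 31 + 31^3 = 29823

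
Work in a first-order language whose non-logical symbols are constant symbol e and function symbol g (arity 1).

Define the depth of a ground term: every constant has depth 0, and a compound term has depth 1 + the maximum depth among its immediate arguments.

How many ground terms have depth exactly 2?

Let N_k count ground terms of depth at most k. Each non-constant term of depth ≤ k is some function symbol applied to depth-≤(k−1) arguments, giving N_k = 1 + N_{k-1}.
N_0 = 1
N_1 = 1 + 1 = 2
N_2 = 1 + 2 = 3
Terms of depth exactly 2: N_2 − N_1 = 3 − 2 = 1.

1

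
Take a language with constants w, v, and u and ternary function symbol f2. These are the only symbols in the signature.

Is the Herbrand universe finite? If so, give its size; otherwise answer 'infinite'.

infinite

The signature has at least one function symbol (f2, arity 3) and at least one constant (w).
Iterating f2 gives infinitely many distinct ground terms: w, f2(w, w, w), f2(f2(w, w, w), f2(w, w, w), f2(w, w, w)), ...
So the Herbrand universe is infinite.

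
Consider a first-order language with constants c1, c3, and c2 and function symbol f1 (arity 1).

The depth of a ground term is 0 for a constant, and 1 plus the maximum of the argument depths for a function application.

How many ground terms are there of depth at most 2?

Write N_k for the number of ground terms of depth ≤ k. A term of depth ≤ k is either a constant or a function symbol applied to arguments of depth ≤ k−1, so N_k = 3 + N_{k-1}.
N_0 = 3
N_1 = 3 + 3 = 6
N_2 = 3 + 6 = 9
Explicitly: c1, c3, c2, f1(c1), f1(c3), f1(c2), f1(f1(c1)), f1(f1(c3)), f1(f1(c2)).

9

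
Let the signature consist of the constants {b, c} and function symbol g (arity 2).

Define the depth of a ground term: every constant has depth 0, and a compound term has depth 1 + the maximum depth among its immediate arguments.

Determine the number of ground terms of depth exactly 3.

1408

If N_k denotes the number of depth-≤k ground terms, the 2 constants give N_0 = 2, and each function symbol of arity r contributes N_{k-1}^r new terms at level k: N_k = 2 + N_{k-1}^2.
N_0 = 2
N_1 = 2 + 2^2 = 6
N_2 = 2 + 6^2 = 38
N_3 = 2 + 38^2 = 1446
Terms of depth exactly 3: N_3 − N_2 = 1446 − 38 = 1408.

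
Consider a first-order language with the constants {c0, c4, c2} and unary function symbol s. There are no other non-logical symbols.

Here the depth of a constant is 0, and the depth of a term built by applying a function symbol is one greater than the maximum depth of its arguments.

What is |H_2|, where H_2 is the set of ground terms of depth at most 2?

9

If N_k denotes the number of depth-≤k ground terms, the 3 constants give N_0 = 3, and each function symbol of arity r contributes N_{k-1}^r new terms at level k: N_k = 3 + N_{k-1}.
N_0 = 3
N_1 = 3 + 3 = 6
N_2 = 3 + 6 = 9
Explicitly: c0, c4, c2, s(c0), s(c4), s(c2), s(s(c0)), s(s(c4)), s(s(c2)).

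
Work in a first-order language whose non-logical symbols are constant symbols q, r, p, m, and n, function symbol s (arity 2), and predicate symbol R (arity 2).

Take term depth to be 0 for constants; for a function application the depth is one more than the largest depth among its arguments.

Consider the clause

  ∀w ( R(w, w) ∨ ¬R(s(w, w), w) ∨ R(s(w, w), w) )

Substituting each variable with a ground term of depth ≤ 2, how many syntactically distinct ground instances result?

Ground terms of depth ≤ 2:
  Write N_k for the number of ground terms of depth ≤ k. A term of depth ≤ k is either a constant or a function symbol applied to arguments of depth ≤ k−1, so N_k = 5 + N_{k-1}^2.
  N_0 = 5
  N_1 = 5 + 5^2 = 30
  N_2 = 5 + 30^2 = 905
So there are 905 ground terms available for substitution.
The variable w ranges independently over the available ground terms, and distinct assignments produce distinct instances.
Number of ground instances = 905.

905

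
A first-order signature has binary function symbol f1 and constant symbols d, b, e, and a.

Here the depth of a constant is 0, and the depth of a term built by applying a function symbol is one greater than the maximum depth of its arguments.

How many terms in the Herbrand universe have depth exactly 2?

384

Count level by level. With function symbols f1/2, the terms of depth ≤ k are the 4 constants together with each function applied to depth-≤(k−1) tuples, so N_k = 4 + N_{k-1}^2.
N_0 = 4
N_1 = 4 + 4^2 = 20
N_2 = 4 + 20^2 = 404
Terms of depth exactly 2: N_2 − N_1 = 404 − 20 = 384.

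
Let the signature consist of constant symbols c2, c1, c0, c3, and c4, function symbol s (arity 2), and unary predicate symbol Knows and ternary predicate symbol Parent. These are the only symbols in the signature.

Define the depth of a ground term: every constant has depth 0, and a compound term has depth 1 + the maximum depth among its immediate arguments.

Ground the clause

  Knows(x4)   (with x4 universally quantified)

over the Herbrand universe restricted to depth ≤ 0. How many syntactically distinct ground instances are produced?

5

Ground terms of depth ≤ 0:
  Let N_k = |{terms of depth ≤ k}|. Then N_0 = 5 and N_k = 5 + N_{k-1}^2 for k ≥ 1 (one summand per function symbol, arity giving the exponent).
  N_0 = 5
So there are 5 ground terms available for substitution.
The variable x4 ranges independently over the available ground terms, and distinct assignments produce distinct instances.
Number of ground instances = 5.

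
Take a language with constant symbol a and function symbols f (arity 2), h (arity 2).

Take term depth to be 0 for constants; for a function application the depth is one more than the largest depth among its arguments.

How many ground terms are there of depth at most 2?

If N_k denotes the number of depth-≤k ground terms, the 1 constant gives N_0 = 1, and each function symbol of arity r contributes N_{k-1}^r new terms at level k: N_k = 1 + N_{k-1}^2 + N_{k-1}^2.
N_0 = 1
N_1 = 1 + 1^2 + 1^2 = 3
N_2 = 1 + 3^2 + 3^2 = 19

19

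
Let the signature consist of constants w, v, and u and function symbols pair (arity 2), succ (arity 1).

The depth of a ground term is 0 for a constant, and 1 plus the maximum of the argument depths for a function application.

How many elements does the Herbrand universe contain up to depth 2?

243

Write N_k for the number of ground terms of depth ≤ k. A term of depth ≤ k is either a constant or a function symbol applied to arguments of depth ≤ k−1, so N_k = 3 + N_{k-1}^2 + N_{k-1}.
N_0 = 3
N_1 = 3 + 3^2 + 3 = 15
N_2 = 3 + 15^2 + 15 = 243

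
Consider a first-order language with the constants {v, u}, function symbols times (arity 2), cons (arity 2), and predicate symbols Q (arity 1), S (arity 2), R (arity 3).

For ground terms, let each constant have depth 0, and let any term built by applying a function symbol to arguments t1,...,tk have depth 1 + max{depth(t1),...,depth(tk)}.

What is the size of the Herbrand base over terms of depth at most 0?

First count ground terms of depth ≤ 0.
Let N_k = |{terms of depth ≤ k}|. Then N_0 = 2 and N_k = 2 + N_{k-1}^2 + N_{k-1}^2 for k ≥ 1 (one summand per function symbol, arity giving the exponent).
N_0 = 2
Explicitly: v, u.
So |H| = 2.
Ground atoms are formed by filling each argument slot of a predicate with a term from H, so an r-ary predicate gives |H|^r atoms:
  Q: 2;  S: 2^2 = 4;  R: 2^3 = 8
Total ground atoms: 2 + 4 + 8 = 14.

14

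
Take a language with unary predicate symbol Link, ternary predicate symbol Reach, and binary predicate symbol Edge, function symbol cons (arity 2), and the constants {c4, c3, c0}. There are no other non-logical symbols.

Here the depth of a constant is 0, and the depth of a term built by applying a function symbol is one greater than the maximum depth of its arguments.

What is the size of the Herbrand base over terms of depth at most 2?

3198279

First count ground terms of depth ≤ 2.
Count level by level. With function symbols cons/2, the terms of depth ≤ k are the 3 constants together with each function applied to depth-≤(k−1) tuples, so N_k = 3 + N_{k-1}^2.
N_0 = 3
N_1 = 3 + 3^2 = 12
N_2 = 3 + 12^2 = 147
So |H| = 147.
For each predicate symbol, the number of ground atoms is |H| raised to its arity; summing:
  Link: 147;  Reach: 147^3 = 3176523;  Edge: 147^2 = 21609
Total ground atoms: 147 + 3176523 + 21609 = 3198279.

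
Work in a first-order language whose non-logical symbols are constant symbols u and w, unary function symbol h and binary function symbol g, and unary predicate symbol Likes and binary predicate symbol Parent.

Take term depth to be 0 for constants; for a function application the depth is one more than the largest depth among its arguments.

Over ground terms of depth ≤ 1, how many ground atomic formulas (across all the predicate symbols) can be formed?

First count ground terms of depth ≤ 1.
Let N_k count ground terms of depth at most k. Each non-constant term of depth ≤ k is some function symbol applied to depth-≤(k−1) arguments, giving N_k = 2 + N_{k-1} + N_{k-1}^2.
N_0 = 2
N_1 = 2 + 2 + 2^2 = 8
Explicitly: u, w, h(u), h(w), g(u, u), g(u, w), g(w, u), g(w, w).
So |H| = 8.
For each predicate symbol, the number of ground atoms is |H| raised to its arity; summing:
  Likes: 8;  Parent: 8^2 = 64
Total ground atoms: 8 + 64 = 72.

72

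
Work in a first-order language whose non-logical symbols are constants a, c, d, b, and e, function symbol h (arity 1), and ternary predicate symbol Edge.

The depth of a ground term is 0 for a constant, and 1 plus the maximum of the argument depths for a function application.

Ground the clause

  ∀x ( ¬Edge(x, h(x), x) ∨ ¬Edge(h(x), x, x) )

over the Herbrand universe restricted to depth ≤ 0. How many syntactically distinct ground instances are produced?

Ground terms of depth ≤ 0:
  Let N_k = |{terms of depth ≤ k}|. Then N_0 = 5 and N_k = 5 + N_{k-1} for k ≥ 1 (one summand per function symbol, arity giving the exponent).
  N_0 = 5
  Explicitly: a, c, d, b, e.
So there are 5 ground terms available for substitution.
There is 1 variable to instantiate (x),  occurring in at least one literal, so different choices give different ground instances.
Number of ground instances = 5.

5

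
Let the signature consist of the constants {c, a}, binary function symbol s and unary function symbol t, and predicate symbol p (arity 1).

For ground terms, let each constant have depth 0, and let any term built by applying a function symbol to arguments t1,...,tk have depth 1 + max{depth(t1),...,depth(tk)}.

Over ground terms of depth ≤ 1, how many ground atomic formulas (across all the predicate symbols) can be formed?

First count ground terms of depth ≤ 1.
Count level by level. With function symbols s/2, t/1, the terms of depth ≤ k are the 2 constants together with each function applied to depth-≤(k−1) tuples, so N_k = 2 + N_{k-1}^2 + N_{k-1}.
N_0 = 2
N_1 = 2 + 2^2 + 2 = 8
Explicitly: c, a, s(c, c), s(c, a), s(a, c), s(a, a), t(c), t(a).
So |H| = 8.
Each predicate of arity r yields |H|^r ground atoms (one per choice of an r-tuple from H):
  p: 8
Total ground atoms: 8.

8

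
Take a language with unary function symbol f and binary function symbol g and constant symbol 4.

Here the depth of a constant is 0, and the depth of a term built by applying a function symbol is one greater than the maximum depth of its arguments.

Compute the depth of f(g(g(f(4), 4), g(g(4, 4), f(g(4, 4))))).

5

depth(f(4)) = 1 + depth(4) = 1 + 0 = 1
depth(g(f(4), 4)) = 1 + max(1, 0) = 2
depth(g(4, 4)) = 1 + max(0, 0) = 1
depth(f(g(4, 4))) = 1 + depth(g(4, 4)) = 1 + 1 = 2
depth(g(g(4, 4), f(g(4, 4)))) = 1 + max(1, 2) = 3
depth(g(g(f(4), 4), g(g(4, 4), f(g(4, 4))))) = 1 + max(2, 3) = 4
depth(f(g(g(f(4), 4), g(g(4, 4), f(g(4, 4)))))) = 1 + depth(g(g(f(4), 4), g(g(4, 4), f(g(4, 4))))) = 1 + 4 = 5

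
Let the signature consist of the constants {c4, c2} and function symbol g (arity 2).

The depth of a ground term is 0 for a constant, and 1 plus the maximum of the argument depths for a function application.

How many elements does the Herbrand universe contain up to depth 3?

Count level by level. With function symbols g/2, the terms of depth ≤ k are the 2 constants together with each function applied to depth-≤(k−1) tuples, so N_k = 2 + N_{k-1}^2.
N_0 = 2
N_1 = 2 + 2^2 = 6
N_2 = 2 + 6^2 = 38
N_3 = 2 + 38^2 = 1446

1446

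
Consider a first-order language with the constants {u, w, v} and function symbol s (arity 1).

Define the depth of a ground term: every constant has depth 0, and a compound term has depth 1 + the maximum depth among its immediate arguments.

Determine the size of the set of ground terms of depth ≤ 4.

Let N_k count ground terms of depth at most k. Each non-constant term of depth ≤ k is some function symbol applied to depth-≤(k−1) arguments, giving N_k = 3 + N_{k-1}.
N_0 = 3
N_1 = 3 + 3 = 6
N_2 = 3 + 6 = 9
N_3 = 3 + 9 = 12
N_4 = 3 + 12 = 15

15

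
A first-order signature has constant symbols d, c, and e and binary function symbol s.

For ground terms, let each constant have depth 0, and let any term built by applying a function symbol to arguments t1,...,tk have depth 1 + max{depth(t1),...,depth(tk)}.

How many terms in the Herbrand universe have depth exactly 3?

21465

Write N_k for the number of ground terms of depth ≤ k. A term of depth ≤ k is either a constant or a function symbol applied to arguments of depth ≤ k−1, so N_k = 3 + N_{k-1}^2.
N_0 = 3
N_1 = 3 + 3^2 = 12
N_2 = 3 + 12^2 = 147
N_3 = 3 + 147^2 = 21612
Terms of depth exactly 3: N_3 − N_2 = 21612 − 147 = 21465.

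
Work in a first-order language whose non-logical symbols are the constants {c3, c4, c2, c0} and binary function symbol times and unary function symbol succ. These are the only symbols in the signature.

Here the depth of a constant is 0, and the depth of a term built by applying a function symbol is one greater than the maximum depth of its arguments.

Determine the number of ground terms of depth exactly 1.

Let N_k count ground terms of depth at most k. Each non-constant term of depth ≤ k is some function symbol applied to depth-≤(k−1) arguments, giving N_k = 4 + N_{k-1}^2 + N_{k-1}.
N_0 = 4
N_1 = 4 + 4^2 + 4 = 24
Terms of depth exactly 1: N_1 − N_0 = 24 − 4 = 20.

20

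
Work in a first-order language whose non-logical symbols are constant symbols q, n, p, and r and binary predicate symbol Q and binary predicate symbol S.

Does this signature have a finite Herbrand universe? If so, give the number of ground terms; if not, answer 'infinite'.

4

There are no function symbols, so every ground term is one of the 4 constants.
The Herbrand universe is {q, n, p, r}, which is finite with 4 elements.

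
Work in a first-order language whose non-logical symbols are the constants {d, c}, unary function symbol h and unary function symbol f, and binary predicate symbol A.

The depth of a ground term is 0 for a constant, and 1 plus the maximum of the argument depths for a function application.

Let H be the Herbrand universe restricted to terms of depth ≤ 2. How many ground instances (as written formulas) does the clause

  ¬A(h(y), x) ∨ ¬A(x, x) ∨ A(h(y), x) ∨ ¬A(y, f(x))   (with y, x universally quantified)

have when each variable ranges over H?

196

Ground terms of depth ≤ 2:
  Let N_k = |{terms of depth ≤ k}|. Then N_0 = 2 and N_k = 2 + N_{k-1} + N_{k-1} for k ≥ 1 (one summand per function symbol, arity giving the exponent).
  N_0 = 2
  N_1 = 2 + 2 + 2 = 6
  N_2 = 2 + 6 + 6 = 14
So there are 14 ground terms available for substitution.
The body mentions every one of the 2 quantified variables; since ground terms form a free algebra, no two substitutions collapse to the same formula.
Number of ground instances = 14^2 = 196.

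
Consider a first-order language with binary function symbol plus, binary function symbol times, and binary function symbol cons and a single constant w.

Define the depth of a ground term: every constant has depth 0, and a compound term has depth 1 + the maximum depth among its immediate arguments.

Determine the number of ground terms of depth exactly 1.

Let N_k = |{terms of depth ≤ k}|. Then N_0 = 1 and N_k = 1 + N_{k-1}^2 + N_{k-1}^2 + N_{k-1}^2 for k ≥ 1 (one summand per function symbol, arity giving the exponent).
N_0 = 1
N_1 = 1 + 1^2 + 1^2 + 1^2 = 4
Terms of depth exactly 1: N_1 − N_0 = 4 − 1 = 3.

3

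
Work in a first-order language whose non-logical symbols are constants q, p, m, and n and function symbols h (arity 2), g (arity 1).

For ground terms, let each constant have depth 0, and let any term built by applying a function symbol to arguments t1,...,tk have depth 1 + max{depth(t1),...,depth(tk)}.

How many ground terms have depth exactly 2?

Write N_k for the number of ground terms of depth ≤ k. A term of depth ≤ k is either a constant or a function symbol applied to arguments of depth ≤ k−1, so N_k = 4 + N_{k-1}^2 + N_{k-1}.
N_0 = 4
N_1 = 4 + 4^2 + 4 = 24
N_2 = 4 + 24^2 + 24 = 604
Terms of depth exactly 2: N_2 − N_1 = 604 − 24 = 580.

580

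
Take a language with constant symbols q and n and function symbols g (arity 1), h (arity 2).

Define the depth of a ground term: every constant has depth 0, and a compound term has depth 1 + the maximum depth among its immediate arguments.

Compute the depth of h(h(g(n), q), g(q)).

3

depth(g(n)) = 1 + depth(n) = 1 + 0 = 1
depth(h(g(n), q)) = 1 + max(1, 0) = 2
depth(g(q)) = 1 + depth(q) = 1 + 0 = 1
depth(h(h(g(n), q), g(q))) = 1 + max(2, 1) = 3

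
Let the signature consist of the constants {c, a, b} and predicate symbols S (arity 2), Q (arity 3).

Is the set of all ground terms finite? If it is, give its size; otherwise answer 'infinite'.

3

There are no function symbols, so every ground term is one of the 3 constants.
The Herbrand universe is {c, a, b}, which is finite with 3 elements.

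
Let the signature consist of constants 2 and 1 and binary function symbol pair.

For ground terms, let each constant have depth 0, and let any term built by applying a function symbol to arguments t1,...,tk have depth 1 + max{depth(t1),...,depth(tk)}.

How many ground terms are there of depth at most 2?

38

If N_k denotes the number of depth-≤k ground terms, the 2 constants give N_0 = 2, and each function symbol of arity r contributes N_{k-1}^r new terms at level k: N_k = 2 + N_{k-1}^2.
N_0 = 2
N_1 = 2 + 2^2 = 6
N_2 = 2 + 6^2 = 38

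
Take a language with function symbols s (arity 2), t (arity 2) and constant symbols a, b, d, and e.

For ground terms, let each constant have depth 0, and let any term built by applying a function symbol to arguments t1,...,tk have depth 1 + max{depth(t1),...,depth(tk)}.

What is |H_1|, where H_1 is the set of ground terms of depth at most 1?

Count level by level. With function symbols s/2, t/2, the terms of depth ≤ k are the 4 constants together with each function applied to depth-≤(k−1) tuples, so N_k = 4 + N_{k-1}^2 + N_{k-1}^2.
N_0 = 4
N_1 = 4 + 4^2 + 4^2 = 36

36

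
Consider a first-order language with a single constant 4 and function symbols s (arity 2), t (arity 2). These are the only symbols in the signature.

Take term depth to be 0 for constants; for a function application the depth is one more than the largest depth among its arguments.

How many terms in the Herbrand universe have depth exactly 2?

16

Let N_k = |{terms of depth ≤ k}|. Then N_0 = 1 and N_k = 1 + N_{k-1}^2 + N_{k-1}^2 for k ≥ 1 (one summand per function symbol, arity giving the exponent).
N_0 = 1
N_1 = 1 + 1^2 + 1^2 = 3
N_2 = 1 + 3^2 + 3^2 = 19
Terms of depth exactly 2: N_2 − N_1 = 19 − 3 = 16.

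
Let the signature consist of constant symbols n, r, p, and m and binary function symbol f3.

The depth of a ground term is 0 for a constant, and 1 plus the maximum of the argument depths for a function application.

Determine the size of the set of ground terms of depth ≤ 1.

20

Let N_k = |{terms of depth ≤ k}|. Then N_0 = 4 and N_k = 4 + N_{k-1}^2 for k ≥ 1 (one summand per function symbol, arity giving the exponent).
N_0 = 4
N_1 = 4 + 4^2 = 20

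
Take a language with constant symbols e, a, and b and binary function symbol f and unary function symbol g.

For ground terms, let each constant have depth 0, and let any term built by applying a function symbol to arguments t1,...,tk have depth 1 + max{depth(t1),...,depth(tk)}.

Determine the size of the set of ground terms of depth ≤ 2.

If N_k denotes the number of depth-≤k ground terms, the 3 constants give N_0 = 3, and each function symbol of arity r contributes N_{k-1}^r new terms at level k: N_k = 3 + N_{k-1}^2 + N_{k-1}.
N_0 = 3
N_1 = 3 + 3^2 + 3 = 15
N_2 = 3 + 15^2 + 15 = 243

243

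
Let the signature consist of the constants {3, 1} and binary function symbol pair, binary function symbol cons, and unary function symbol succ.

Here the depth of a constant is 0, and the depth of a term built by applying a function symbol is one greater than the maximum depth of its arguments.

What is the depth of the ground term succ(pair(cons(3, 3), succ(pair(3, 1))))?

4

depth(cons(3, 3)) = 1 + max(0, 0) = 1
depth(pair(3, 1)) = 1 + max(0, 0) = 1
depth(succ(pair(3, 1))) = 1 + depth(pair(3, 1)) = 1 + 1 = 2
depth(pair(cons(3, 3), succ(pair(3, 1)))) = 1 + max(1, 2) = 3
depth(succ(pair(cons(3, 3), succ(pair(3, 1))))) = 1 + depth(pair(cons(3, 3), succ(pair(3, 1)))) = 1 + 3 = 4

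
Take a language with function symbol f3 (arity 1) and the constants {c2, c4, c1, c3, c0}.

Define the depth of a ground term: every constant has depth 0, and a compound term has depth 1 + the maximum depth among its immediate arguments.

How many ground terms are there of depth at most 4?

Count level by level. With function symbols f3/1, the terms of depth ≤ k are the 5 constants together with each function applied to depth-≤(k−1) tuples, so N_k = 5 + N_{k-1}.
N_0 = 5
N_1 = 5 + 5 = 10
N_2 = 5 + 10 = 15
N_3 = 5 + 15 = 20
N_4 = 5 + 20 = 25

25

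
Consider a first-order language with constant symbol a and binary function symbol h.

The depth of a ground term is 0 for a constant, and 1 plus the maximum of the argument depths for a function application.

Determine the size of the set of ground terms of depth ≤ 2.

5

If N_k denotes the number of depth-≤k ground terms, the 1 constant gives N_0 = 1, and each function symbol of arity r contributes N_{k-1}^r new terms at level k: N_k = 1 + N_{k-1}^2.
N_0 = 1
N_1 = 1 + 1^2 = 2
N_2 = 1 + 2^2 = 5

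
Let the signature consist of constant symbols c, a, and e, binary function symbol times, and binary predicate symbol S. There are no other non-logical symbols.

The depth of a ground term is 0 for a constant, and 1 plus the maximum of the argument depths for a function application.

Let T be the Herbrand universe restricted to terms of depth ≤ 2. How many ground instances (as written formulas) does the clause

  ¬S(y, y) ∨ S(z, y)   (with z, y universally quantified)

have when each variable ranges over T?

21609

Ground terms of depth ≤ 2:
  Let N_k count ground terms of depth at most k. Each non-constant term of depth ≤ k is some function symbol applied to depth-≤(k−1) arguments, giving N_k = 3 + N_{k-1}^2.
  N_0 = 3
  N_1 = 3 + 3^2 = 12
  N_2 = 3 + 12^2 = 147
So there are 147 ground terms available for substitution.
There are 2 variables to instantiate (z, y), each occurring in at least one literal, so different choices give different ground instances.
Number of ground instances = 147^2 = 21609.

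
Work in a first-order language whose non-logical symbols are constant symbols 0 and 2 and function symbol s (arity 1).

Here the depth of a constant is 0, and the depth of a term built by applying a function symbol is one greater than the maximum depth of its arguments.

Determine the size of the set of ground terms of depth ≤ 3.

8

Let N_k count ground terms of depth at most k. Each non-constant term of depth ≤ k is some function symbol applied to depth-≤(k−1) arguments, giving N_k = 2 + N_{k-1}.
N_0 = 2
N_1 = 2 + 2 = 4
N_2 = 2 + 4 = 6
N_3 = 2 + 6 = 8
Explicitly: 0, 2, s(0), s(2), s(s(0)), s(s(2)), s(s(s(0))), s(s(s(2))).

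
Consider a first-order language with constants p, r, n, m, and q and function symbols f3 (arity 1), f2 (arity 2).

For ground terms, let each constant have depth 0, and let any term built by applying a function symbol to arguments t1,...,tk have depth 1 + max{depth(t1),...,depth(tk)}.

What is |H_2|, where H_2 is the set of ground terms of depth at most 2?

Count level by level. With function symbols f3/1, f2/2, the terms of depth ≤ k are the 5 constants together with each function applied to depth-≤(k−1) tuples, so N_k = 5 + N_{k-1} + N_{k-1}^2.
N_0 = 5
N_1 = 5 + 5 + 5^2 = 35
N_2 = 5 + 35 + 35^2 = 1265

1265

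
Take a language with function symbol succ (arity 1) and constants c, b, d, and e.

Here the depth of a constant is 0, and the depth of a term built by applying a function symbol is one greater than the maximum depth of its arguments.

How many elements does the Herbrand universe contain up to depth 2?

Count level by level. With function symbols succ/1, the terms of depth ≤ k are the 4 constants together with each function applied to depth-≤(k−1) tuples, so N_k = 4 + N_{k-1}.
N_0 = 4
N_1 = 4 + 4 = 8
N_2 = 4 + 8 = 12
Explicitly: c, b, d, e, succ(c), succ(b), succ(d), succ(e), succ(succ(c)), succ(succ(b)), succ(succ(d)), succ(succ(e)).

12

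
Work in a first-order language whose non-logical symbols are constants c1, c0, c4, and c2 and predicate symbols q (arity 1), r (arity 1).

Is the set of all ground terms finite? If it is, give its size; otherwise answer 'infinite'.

4

There are no function symbols, so every ground term is one of the 4 constants.
The Herbrand universe is {c1, c0, c4, c2}, which is finite with 4 elements.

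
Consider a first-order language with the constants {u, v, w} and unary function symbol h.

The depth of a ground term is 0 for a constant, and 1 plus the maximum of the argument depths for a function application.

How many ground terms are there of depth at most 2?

Write N_k for the number of ground terms of depth ≤ k. A term of depth ≤ k is either a constant or a function symbol applied to arguments of depth ≤ k−1, so N_k = 3 + N_{k-1}.
N_0 = 3
N_1 = 3 + 3 = 6
N_2 = 3 + 6 = 9
Explicitly: u, v, w, h(u), h(v), h(w), h(h(u)), h(h(v)), h(h(w)).

9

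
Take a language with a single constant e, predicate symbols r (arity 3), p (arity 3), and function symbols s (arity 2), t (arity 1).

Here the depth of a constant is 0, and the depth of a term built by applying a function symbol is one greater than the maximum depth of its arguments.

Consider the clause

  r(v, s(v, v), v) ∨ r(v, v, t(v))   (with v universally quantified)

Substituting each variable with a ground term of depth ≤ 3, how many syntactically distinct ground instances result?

Ground terms of depth ≤ 3:
  Let N_k = |{terms of depth ≤ k}|. Then N_0 = 1 and N_k = 1 + N_{k-1}^2 + N_{k-1} for k ≥ 1 (one summand per function symbol, arity giving the exponent).
  N_0 = 1
  N_1 = 1 + 1^2 + 1 = 3
  N_2 = 1 + 3^2 + 3 = 13
  N_3 = 1 + 13^2 + 13 = 183
So there are 183 ground terms available for substitution.
The clause has 1 distinct variable (v), which appears in the body. In the free term algebra distinct substitutions yield syntactically distinct ground instances.
Number of ground instances = 183.

183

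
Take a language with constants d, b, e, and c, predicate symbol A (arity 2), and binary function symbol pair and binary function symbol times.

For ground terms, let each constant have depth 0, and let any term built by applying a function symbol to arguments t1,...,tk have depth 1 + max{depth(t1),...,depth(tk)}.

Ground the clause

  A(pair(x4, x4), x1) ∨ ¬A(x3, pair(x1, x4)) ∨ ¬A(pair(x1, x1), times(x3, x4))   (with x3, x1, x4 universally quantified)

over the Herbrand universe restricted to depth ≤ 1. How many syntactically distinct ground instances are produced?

46656

Ground terms of depth ≤ 1:
  If N_k denotes the number of depth-≤k ground terms, the 4 constants give N_0 = 4, and each function symbol of arity r contributes N_{k-1}^r new terms at level k: N_k = 4 + N_{k-1}^2 + N_{k-1}^2.
  N_0 = 4
  N_1 = 4 + 4^2 + 4^2 = 36
So there are 36 ground terms available for substitution.
There are 3 variables to instantiate (x3, x1, x4), each occurring in at least one literal, so different choices give different ground instances.
Number of ground instances = 36^3 = 46656.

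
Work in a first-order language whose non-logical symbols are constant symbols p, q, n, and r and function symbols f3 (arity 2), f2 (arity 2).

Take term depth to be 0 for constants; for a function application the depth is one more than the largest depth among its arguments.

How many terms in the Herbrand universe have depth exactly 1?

32

Let N_k = |{terms of depth ≤ k}|. Then N_0 = 4 and N_k = 4 + N_{k-1}^2 + N_{k-1}^2 for k ≥ 1 (one summand per function symbol, arity giving the exponent).
N_0 = 4
N_1 = 4 + 4^2 + 4^2 = 36
Terms of depth exactly 1: N_1 − N_0 = 36 − 4 = 32.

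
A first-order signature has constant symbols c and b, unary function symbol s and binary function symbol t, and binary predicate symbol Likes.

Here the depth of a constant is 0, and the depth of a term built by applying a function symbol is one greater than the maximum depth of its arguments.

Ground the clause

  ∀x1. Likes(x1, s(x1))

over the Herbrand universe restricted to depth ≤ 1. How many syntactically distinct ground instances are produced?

8

Ground terms of depth ≤ 1:
  Count level by level. With function symbols s/1, t/2, the terms of depth ≤ k are the 2 constants together with each function applied to depth-≤(k−1) tuples, so N_k = 2 + N_{k-1} + N_{k-1}^2.
  N_0 = 2
  N_1 = 2 + 2 + 2^2 = 8
  Explicitly: c, b, s(c), s(b), t(c, c), t(c, b), t(b, c), t(b, b).
So there are 8 ground terms available for substitution.
The clause has 1 distinct variable (x1), which appears in the body. In the free term algebra distinct substitutions yield syntactically distinct ground instances.
Number of ground instances = 8.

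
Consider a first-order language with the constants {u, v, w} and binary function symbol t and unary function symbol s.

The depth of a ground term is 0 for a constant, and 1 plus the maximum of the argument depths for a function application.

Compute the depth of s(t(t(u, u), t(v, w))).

depth(t(u, u)) = 1 + max(0, 0) = 1
depth(t(v, w)) = 1 + max(0, 0) = 1
depth(t(t(u, u), t(v, w))) = 1 + max(1, 1) = 2
depth(s(t(t(u, u), t(v, w)))) = 1 + depth(t(t(u, u), t(v, w))) = 1 + 2 = 3

3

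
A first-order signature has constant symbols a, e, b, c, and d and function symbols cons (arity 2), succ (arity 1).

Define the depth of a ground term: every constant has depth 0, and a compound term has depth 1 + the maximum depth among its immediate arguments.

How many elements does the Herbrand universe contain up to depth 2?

Write N_k for the number of ground terms of depth ≤ k. A term of depth ≤ k is either a constant or a function symbol applied to arguments of depth ≤ k−1, so N_k = 5 + N_{k-1}^2 + N_{k-1}.
N_0 = 5
N_1 = 5 + 5^2 + 5 = 35
N_2 = 5 + 35^2 + 35 = 1265

1265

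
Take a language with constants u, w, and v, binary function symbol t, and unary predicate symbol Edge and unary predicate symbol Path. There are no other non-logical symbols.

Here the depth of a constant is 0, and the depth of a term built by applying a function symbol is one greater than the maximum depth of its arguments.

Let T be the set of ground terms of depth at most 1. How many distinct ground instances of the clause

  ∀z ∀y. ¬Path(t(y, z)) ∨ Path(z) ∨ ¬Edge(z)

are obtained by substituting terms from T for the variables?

Ground terms of depth ≤ 1:
  Let N_k count ground terms of depth at most k. Each non-constant term of depth ≤ k is some function symbol applied to depth-≤(k−1) arguments, giving N_k = 3 + N_{k-1}^2.
  N_0 = 3
  N_1 = 3 + 3^2 = 12
  Explicitly: u, w, v, t(u, u), t(u, w), t(u, v), t(w, u), t(w, w), t(w, v), t(v, u), t(v, w), t(v, v).
So there are 12 ground terms available for substitution.
The body mentions every one of the 2 quantified variables; since ground terms form a free algebra, no two substitutions collapse to the same formula.
Number of ground instances = 12^2 = 144.

144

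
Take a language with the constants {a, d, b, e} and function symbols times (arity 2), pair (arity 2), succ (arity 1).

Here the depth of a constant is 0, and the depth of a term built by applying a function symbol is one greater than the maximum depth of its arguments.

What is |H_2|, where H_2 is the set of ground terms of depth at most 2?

Count level by level. With function symbols times/2, pair/2, succ/1, the terms of depth ≤ k are the 4 constants together with each function applied to depth-≤(k−1) tuples, so N_k = 4 + N_{k-1}^2 + N_{k-1}^2 + N_{k-1}.
N_0 = 4
N_1 = 4 + 4^2 + 4^2 + 4 = 40
N_2 = 4 + 40^2 + 40^2 + 40 = 3244

3244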